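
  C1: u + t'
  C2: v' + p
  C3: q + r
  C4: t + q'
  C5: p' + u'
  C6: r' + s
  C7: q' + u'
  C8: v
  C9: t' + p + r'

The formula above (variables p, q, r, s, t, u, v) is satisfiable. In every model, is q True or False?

False

Suppose q = 1.
From the singleton clause (t), t = 1.
From the singleton clause (u), u = 1.
Now (u') is unsatisfied and unit — conflict.
So every satisfying assignment has q = False.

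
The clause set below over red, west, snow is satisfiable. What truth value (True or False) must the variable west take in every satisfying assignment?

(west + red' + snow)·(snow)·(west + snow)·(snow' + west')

Suppose west = 1.
Unit clause (snow) forces snow = 1.
That conflicts with the unit clause (snow').
So every satisfying assignment has west = False.

False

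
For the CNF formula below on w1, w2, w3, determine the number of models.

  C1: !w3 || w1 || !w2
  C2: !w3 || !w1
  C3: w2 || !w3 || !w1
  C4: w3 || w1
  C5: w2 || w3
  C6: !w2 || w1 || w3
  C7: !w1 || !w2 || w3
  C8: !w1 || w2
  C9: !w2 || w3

1

There are 2^3 = 8 truth assignments over (w1, w2, w3).
Split on w3. With w3 = true, the clauses containing w3 are satisfied and !w3 drops from the rest; 1 of the 2^2 = 4 assignments to the other variables satisfy what remains.
With w3 = false, by the same count on the reduced clause set, 0 assignments work.
(One model: w1=F, w2=F, w3=T.)
Total: 1 + 0 = 1.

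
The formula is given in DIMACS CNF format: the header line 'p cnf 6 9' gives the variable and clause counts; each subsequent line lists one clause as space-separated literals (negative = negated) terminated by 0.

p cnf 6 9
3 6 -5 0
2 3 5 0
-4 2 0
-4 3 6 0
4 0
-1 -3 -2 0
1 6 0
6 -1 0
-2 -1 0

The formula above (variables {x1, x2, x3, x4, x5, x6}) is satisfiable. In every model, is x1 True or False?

False

Suppose x1 = True.
(x4) alone gives x4 = True.
(x2) alone gives x2 = True.
But (¬x2) is also a unit clause — contradiction.
So every satisfying assignment has x1 = False.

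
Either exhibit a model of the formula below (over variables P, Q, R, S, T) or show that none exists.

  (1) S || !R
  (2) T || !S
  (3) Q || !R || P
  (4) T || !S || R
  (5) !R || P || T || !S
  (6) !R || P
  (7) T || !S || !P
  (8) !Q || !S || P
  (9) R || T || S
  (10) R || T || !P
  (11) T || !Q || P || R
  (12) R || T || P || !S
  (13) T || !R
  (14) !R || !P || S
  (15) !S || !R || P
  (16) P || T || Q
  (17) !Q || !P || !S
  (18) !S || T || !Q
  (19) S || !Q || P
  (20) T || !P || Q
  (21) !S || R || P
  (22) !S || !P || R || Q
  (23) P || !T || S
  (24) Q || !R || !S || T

P: true; Q: true; R: false; S: false; T: true

Try S = false.
(!R) alone gives R = false.
(T) alone gives T = true.
(P) alone gives P = true.
No clause remains; Q is free.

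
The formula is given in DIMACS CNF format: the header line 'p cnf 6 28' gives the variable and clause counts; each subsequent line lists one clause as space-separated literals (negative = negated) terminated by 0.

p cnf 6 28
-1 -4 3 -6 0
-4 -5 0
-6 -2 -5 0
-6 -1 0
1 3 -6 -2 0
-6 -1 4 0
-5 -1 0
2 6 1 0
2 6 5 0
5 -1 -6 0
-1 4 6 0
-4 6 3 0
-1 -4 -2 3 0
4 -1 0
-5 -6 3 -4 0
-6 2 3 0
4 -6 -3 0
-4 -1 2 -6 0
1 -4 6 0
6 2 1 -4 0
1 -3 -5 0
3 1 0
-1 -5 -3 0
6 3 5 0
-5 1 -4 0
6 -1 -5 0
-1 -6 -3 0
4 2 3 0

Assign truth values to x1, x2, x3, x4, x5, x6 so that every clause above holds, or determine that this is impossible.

Branch on x4: set x4 = True.
Unit clause (¬x5) forces x5 = False.
Branch on x6: set x6 = True.
Unit clause (¬x1) forces x1 = False.
Unit clause (x3) forces x3 = True.
All clauses hold; x2 can take either value.

x1 ↦ False,  x2 ↦ True,  x3 ↦ True,  x4 ↦ True,  x5 ↦ False,  x6 ↦ True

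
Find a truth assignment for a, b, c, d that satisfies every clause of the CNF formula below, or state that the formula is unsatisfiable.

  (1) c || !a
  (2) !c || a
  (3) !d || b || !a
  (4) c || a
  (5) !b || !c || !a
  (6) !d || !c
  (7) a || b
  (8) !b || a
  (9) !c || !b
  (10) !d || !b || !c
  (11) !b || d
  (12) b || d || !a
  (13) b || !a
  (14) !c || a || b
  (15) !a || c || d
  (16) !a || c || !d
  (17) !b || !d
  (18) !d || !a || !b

Suppose c = true.
Unit clause (a) forces a = true.
Unit clause (!b) forces b = false.
That conflicts with the unit clause (b).
Undo c and try c = false.
Unit clause (!a) forces a = false.
That conflicts with the unit clause (a).
Both values of c lead to a conflict.

UNSATISFIABLE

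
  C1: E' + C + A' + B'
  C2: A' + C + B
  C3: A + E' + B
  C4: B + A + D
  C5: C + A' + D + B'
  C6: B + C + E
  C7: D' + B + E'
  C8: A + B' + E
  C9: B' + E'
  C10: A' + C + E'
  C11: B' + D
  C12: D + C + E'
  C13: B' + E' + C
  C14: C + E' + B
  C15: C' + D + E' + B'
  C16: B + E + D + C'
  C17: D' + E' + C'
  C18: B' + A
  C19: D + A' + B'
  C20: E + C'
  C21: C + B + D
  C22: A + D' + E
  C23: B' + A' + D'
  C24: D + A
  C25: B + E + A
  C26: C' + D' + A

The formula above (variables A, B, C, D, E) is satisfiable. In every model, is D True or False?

Suppose D = 1.
Suppose B = 1.
From the singleton clause (E'), E = 0.
From the singleton clause (A), A = 1.
That conflicts with the unit clause (A').
That branch fails; take B = 0 instead.
From the singleton clause (E'), E = 0.
From the singleton clause (C), C = 1.
That conflicts with the unit clause (C').
Either choice for B ends in contradiction.
So every satisfying assignment has D = False.

False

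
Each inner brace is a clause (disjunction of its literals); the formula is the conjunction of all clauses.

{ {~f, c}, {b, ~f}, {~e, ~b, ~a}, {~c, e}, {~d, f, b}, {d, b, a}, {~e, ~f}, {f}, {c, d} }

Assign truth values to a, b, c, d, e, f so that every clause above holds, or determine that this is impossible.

UNSATISFIABLE

The clause (f) is unit, so f = 1.
The clause (c) is unit, so c = 1.
The clause (b) is unit, so b = 1.
The clause (e) is unit, so e = 1.
Now (~e) is unsatisfied and unit — conflict.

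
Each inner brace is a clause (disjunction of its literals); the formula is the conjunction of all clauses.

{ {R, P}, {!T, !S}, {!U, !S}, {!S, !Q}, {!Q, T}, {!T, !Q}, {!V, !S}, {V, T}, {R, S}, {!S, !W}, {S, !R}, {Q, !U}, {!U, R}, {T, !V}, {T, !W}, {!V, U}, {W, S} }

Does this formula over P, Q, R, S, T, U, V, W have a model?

No

Branch on R: set R = true.
From the singleton clause (S), S = true.
From the singleton clause (!T), T = false.
From the singleton clause (!U), U = false.
From the singleton clause (!Q), Q = false.
From the singleton clause (!V), V = false.
That conflicts with the unit clause (V).
So R must be the other value — set R = false.
From the singleton clause (P), P = true.
From the singleton clause (S), S = true.
From the singleton clause (!T), T = false.
From the singleton clause (!U), U = false.
From the singleton clause (!Q), Q = false.
From the singleton clause (!V), V = false.
That conflicts with the unit clause (V).
Both values of R lead to a conflict.
No assignment satisfies every clause.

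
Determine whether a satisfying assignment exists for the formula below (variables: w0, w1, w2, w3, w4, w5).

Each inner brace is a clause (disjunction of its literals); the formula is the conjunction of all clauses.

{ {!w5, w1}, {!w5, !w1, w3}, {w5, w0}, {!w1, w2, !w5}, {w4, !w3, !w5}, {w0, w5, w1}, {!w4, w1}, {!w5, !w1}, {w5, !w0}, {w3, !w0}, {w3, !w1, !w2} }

Case w5 = false:
(w0) alone gives w0 = true.
That conflicts with the unit clause (!w0).
Undo w5 and try w5 = true.
(w1) alone gives w1 = true.
That conflicts with the unit clause (!w1).
Both values of w5 lead to a conflict.
No assignment satisfies every clause.

Unsatisfiable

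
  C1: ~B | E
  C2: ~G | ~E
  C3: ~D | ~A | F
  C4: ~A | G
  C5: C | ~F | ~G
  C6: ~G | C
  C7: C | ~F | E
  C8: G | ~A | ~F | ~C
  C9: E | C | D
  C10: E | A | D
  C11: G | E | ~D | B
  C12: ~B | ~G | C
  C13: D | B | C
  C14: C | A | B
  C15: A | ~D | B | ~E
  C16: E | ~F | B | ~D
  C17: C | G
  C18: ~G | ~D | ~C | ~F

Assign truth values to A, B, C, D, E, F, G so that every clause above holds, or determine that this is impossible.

Try B = 0.
Try G = 1.
Unit clause (~E) forces E = 0.
Unit clause (C) forces C = 1.
Try A = 1.
Try D = 0.
No clause remains; F is free.

A=1,  B=0,  C=1,  D=0,  E=0,  F=0,  G=1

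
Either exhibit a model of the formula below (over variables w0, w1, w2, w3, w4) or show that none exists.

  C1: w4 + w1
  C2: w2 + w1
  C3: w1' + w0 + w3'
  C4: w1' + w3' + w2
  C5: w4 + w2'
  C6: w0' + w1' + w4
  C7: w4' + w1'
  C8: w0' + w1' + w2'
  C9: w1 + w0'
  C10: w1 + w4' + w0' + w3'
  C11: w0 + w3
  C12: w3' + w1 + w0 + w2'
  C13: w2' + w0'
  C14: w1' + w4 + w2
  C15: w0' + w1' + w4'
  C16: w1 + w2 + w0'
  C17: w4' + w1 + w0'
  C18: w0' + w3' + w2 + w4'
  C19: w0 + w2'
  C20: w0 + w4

UNSATISFIABLE

Branch on w4: set w4 = 1.
From the singleton clause (w1'), w1 = 0.
From the singleton clause (w2), w2 = 1.
From the singleton clause (w0'), w0 = 0.
But (w0) is also a unit clause — contradiction.
Undo w4 and try w4 = 0.
From the singleton clause (w1), w1 = 1.
From the singleton clause (w2'), w2 = 0.
But (w2) is also a unit clause — contradiction.
Neither w4 = 1 nor w4 = 0 works.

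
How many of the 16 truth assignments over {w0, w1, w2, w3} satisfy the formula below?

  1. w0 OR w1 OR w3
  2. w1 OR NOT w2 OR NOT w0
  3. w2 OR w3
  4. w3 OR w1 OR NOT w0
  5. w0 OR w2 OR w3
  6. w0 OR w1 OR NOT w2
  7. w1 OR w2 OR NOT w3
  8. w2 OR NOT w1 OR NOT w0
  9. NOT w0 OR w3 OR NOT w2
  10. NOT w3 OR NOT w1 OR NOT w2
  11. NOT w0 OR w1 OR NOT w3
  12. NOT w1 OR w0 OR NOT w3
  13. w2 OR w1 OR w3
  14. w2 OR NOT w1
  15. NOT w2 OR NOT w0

1

There are 2^4 = 16 truth assignments over (w0, w1, w2, w3).
Split on w0. With w0 = true, the clauses containing w0 are satisfied and NOT w0 drops from the rest; 0 of the 2^3 = 8 assignments to the other variables satisfy what remains.
With w0 = false, by the same count on the reduced clause set, 1 assignment works.
(One model: w0=F, w1=T, w2=T, w3=F.)
Total: 0 + 1 = 1.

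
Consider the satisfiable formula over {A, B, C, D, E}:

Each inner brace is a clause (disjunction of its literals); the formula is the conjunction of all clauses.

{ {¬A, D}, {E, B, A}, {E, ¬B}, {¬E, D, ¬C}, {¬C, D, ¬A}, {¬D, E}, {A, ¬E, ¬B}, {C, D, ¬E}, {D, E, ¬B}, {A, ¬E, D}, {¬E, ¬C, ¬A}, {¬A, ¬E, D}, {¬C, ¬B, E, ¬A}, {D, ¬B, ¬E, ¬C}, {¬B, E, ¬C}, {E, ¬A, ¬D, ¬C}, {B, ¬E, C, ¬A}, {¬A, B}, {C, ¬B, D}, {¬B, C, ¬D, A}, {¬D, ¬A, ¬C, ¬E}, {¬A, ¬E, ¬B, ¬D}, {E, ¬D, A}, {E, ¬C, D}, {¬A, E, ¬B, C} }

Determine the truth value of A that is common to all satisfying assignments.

Suppose A = True.
Unit clause (D) forces D = True.
Unit clause (E) forces E = True.
Unit clause (¬C) forces C = False.
Unit clause (B) forces B = True.
But (¬B) is also a unit clause — contradiction.
So every satisfying assignment has A = False.

False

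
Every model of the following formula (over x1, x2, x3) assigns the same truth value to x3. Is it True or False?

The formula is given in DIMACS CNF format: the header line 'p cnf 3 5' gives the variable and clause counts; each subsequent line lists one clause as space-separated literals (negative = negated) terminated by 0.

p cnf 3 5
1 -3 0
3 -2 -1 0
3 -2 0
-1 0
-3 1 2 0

False

Suppose x3 = True.
(x1) alone gives x1 = True.
That conflicts with the unit clause (¬x1).
So every satisfying assignment has x3 = False.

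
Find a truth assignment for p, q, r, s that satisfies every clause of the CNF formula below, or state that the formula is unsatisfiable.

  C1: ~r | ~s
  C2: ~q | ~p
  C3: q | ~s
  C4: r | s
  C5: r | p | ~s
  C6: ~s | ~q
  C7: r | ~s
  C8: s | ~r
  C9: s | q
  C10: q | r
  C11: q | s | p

UNSATISFIABLE

Branch on r: set r = 0.
(s) alone gives s = 1.
That conflicts with the unit clause (~s).
That branch fails; take r = 1 instead.
(~s) alone gives s = 0.
That conflicts with the unit clause (s).
Neither r = 1 nor r = 0 works.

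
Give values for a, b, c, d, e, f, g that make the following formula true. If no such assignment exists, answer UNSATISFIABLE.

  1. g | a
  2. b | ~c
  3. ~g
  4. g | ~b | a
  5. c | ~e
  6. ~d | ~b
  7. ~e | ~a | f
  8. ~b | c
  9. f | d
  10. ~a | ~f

a ↦ 1; b ↦ 0; c ↦ 0; d ↦ 1; e ↦ 0; f ↦ 0; g ↦ 0

Unit clause (~g) forces g = 0.
Unit clause (a) forces a = 1.
Unit clause (~f) forces f = 0.
Unit clause (~e) forces e = 0.
Unit clause (d) forces d = 1.
Unit clause (~b) forces b = 0.
Unit clause (~c) forces c = 0.
This assignment satisfies each clause.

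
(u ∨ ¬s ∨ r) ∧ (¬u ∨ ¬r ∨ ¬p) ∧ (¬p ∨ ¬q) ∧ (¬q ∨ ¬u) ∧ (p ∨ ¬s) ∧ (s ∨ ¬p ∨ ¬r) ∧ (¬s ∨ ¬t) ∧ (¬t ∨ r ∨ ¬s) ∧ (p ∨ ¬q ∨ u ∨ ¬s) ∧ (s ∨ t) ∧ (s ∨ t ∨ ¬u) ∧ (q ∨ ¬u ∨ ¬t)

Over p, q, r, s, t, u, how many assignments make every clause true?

7

There are 2^6 = 64 truth assignments over (p, q, r, s, t, u).
Split on p. With p = True, the clauses containing p are satisfied and ¬p drops from the rest; 3 of the 2^5 = 32 assignments to the other variables satisfy what remains.
With p = False, by the same count on the reduced clause set, 4 assignments work.
(One model: p=F, q=F, r=F, s=F, t=T, u=F.)
Total: 3 + 4 = 7.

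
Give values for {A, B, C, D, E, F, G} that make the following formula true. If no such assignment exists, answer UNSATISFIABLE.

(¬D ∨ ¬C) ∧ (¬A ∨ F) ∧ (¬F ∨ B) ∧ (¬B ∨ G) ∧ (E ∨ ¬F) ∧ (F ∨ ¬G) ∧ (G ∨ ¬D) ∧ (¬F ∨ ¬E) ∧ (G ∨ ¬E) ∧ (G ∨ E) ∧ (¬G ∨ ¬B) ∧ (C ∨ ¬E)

UNSATISFIABLE

Branch on D: set D = False.
Branch on A: set A = False.
Branch on F: set F = False.
From the singleton clause (¬G), G = False.
From the singleton clause (¬B), B = False.
From the singleton clause (¬E), E = False.
But (E) is also a unit clause — contradiction.
So F must be the other value — set F = True.
From the singleton clause (B), B = True.
From the singleton clause (G), G = True.
But (¬G) is also a unit clause — contradiction.
Both values of F lead to a conflict.
So A must be the other value — set A = True.
From the singleton clause (F), F = True.
From the singleton clause (B), B = True.
From the singleton clause (G), G = True.
But (¬G) is also a unit clause — contradiction.
Both values of A lead to a conflict.
So D must be the other value — set D = True.
From the singleton clause (¬C), C = False.
From the singleton clause (G), G = True.
From the singleton clause (F), F = True.
From the singleton clause (B), B = True.
But (¬B) is also a unit clause — contradiction.
Both values of D lead to a conflict.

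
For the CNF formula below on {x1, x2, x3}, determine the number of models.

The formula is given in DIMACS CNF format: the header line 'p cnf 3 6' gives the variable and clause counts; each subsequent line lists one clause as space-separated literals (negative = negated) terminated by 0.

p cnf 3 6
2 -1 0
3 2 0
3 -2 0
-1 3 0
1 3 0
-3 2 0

There are 2^3 = 8 truth assignments over (x1, x2, x3).
Check each against the 6 clauses (columns in the order x1, x2, x3):
  F F F  ✗ fails (x3 ∨ x2)
  F F T  ✗ fails (¬x3 ∨ x2)
  F T F  ✗ fails (x3 ∨ ¬x2)
  F T T  ✓ satisfies all
  T F F  ✗ fails (x2 ∨ ¬x1)
  T F T  ✗ fails (x2 ∨ ¬x1)
  T T F  ✗ fails (x3 ∨ ¬x2)
  T T T  ✓ satisfies all
2 of the 8 rows are models.

2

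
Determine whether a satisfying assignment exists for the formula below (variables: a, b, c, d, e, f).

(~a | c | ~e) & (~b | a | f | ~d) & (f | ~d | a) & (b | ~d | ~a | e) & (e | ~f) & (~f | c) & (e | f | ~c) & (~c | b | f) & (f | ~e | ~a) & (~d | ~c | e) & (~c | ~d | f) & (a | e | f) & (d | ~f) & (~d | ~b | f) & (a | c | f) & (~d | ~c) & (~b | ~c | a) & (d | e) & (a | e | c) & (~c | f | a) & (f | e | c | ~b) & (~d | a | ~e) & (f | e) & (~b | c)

Suppose e = 1.
Suppose a = 0.
From the singleton clause (~d), d = 0.
From the singleton clause (~f), f = 0.
From the singleton clause (c), c = 1.
Now (~c) is unsatisfied and unit — conflict.
That branch fails; take a = 1 instead.
From the singleton clause (c), c = 1.
From the singleton clause (f), f = 1.
From the singleton clause (d), d = 1.
Now (~d) is unsatisfied and unit — conflict.
Either choice for a ends in contradiction.
That branch fails; take e = 0 instead.
From the singleton clause (~f), f = 0.
Now (f) is unsatisfied and unit — conflict.
Either choice for e ends in contradiction.
No assignment satisfies every clause.

Unsatisfiable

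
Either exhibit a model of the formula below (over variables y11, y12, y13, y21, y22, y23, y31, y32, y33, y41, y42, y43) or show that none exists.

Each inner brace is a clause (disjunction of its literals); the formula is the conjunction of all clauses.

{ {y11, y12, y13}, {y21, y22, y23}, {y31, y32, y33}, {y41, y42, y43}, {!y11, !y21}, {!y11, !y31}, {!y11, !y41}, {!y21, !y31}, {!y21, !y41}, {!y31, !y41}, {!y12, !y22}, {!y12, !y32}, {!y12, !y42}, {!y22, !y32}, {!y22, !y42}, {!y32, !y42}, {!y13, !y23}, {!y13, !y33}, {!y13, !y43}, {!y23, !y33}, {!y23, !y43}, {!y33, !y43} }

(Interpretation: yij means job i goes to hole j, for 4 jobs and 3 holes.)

Case y11 = false:
Case y12 = true:
The clause (!y22) is unit, so y22 = false.
The clause (!y32) is unit, so y32 = false.
The clause (!y42) is unit, so y42 = false.
Case y21 = true:
The clause (!y31) is unit, so y31 = false.
The clause (y33) is unit, so y33 = true.
The clause (!y41) is unit, so y41 = false.
The clause (y43) is unit, so y43 = true.
But (!y43) is also a unit clause — contradiction.
So y21 must be the other value — set y21 = false.
The clause (y23) is unit, so y23 = true.
The clause (!y13) is unit, so y13 = false.
The clause (!y33) is unit, so y33 = false.
The clause (y31) is unit, so y31 = true.
The clause (!y41) is unit, so y41 = false.
The clause (y43) is unit, so y43 = true.
But (!y43) is also a unit clause — contradiction.
Both values of y21 lead to a conflict.
So y12 must be the other value — set y12 = false.
The clause (y13) is unit, so y13 = true.
The clause (!y23) is unit, so y23 = false.
The clause (!y33) is unit, so y33 = false.
The clause (!y43) is unit, so y43 = false.
Case y21 = true:
The clause (!y31) is unit, so y31 = false.
The clause (y32) is unit, so y32 = true.
The clause (!y41) is unit, so y41 = false.
The clause (y42) is unit, so y42 = true.
But (!y42) is also a unit clause — contradiction.
So y21 must be the other value — set y21 = false.
The clause (y22) is unit, so y22 = true.
The clause (!y32) is unit, so y32 = false.
The clause (y31) is unit, so y31 = true.
The clause (!y41) is unit, so y41 = false.
The clause (y42) is unit, so y42 = true.
But (!y42) is also a unit clause — contradiction.
Both values of y21 lead to a conflict.
Both values of y12 lead to a conflict.
So y11 must be the other value — set y11 = true.
The clause (!y21) is unit, so y21 = false.
The clause (!y31) is unit, so y31 = false.
The clause (!y41) is unit, so y41 = false.
Case y22 = true:
The clause (!y12) is unit, so y12 = false.
The clause (!y32) is unit, so y32 = false.
The clause (y33) is unit, so y33 = true.
The clause (!y42) is unit, so y42 = false.
The clause (y43) is unit, so y43 = true.
But (!y43) is also a unit clause — contradiction.
So y22 must be the other value — set y22 = false.
The clause (y23) is unit, so y23 = true.
The clause (!y13) is unit, so y13 = false.
The clause (!y33) is unit, so y33 = false.
The clause (y32) is unit, so y32 = true.
The clause (!y12) is unit, so y12 = false.
The clause (!y42) is unit, so y42 = false.
The clause (y43) is unit, so y43 = true.
But (!y43) is also a unit clause — contradiction.
Both values of y22 lead to a conflict.
Both values of y11 lead to a conflict.

UNSATISFIABLE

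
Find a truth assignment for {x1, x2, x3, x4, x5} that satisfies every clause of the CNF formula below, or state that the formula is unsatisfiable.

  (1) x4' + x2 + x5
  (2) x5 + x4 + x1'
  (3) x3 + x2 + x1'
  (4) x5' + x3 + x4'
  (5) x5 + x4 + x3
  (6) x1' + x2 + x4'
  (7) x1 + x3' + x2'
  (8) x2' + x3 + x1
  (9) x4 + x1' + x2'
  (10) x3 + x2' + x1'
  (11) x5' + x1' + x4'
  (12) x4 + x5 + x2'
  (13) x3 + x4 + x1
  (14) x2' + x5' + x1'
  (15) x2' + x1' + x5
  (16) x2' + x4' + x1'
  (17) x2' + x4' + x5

Case x4 = 0:
Case x5 = 0:
(x1') alone gives x1 = 0.
(x3) alone gives x3 = 1.
(x2') alone gives x2 = 0.
Every clause now holds.

x1 ↦ 0; x2 ↦ 0; x3 ↦ 1; x4 ↦ 0; x5 ↦ 0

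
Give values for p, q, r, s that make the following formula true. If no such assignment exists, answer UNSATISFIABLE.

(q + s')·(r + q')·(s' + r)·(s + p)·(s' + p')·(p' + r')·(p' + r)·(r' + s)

Suppose q = 1.
(r) alone gives r = 1.
(p') alone gives p = 0.
(s) alone gives s = 1.
All clauses are satisfied.

p ↦ 0,  q ↦ 1,  r ↦ 1,  s ↦ 1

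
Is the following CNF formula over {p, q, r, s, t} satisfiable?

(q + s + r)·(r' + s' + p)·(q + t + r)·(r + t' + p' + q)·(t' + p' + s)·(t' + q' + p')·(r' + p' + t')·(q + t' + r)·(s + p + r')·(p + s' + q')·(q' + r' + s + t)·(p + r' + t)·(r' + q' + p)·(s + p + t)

Case q = 1:
Case t = 0:
Case p = 1:
Case r = 0:
All clauses hold; s can take either value.
A satisfying assignment: p ↦ 1, q ↦ 1, r ↦ 0, s ↦ 0, t ↦ 0.

Satisfiable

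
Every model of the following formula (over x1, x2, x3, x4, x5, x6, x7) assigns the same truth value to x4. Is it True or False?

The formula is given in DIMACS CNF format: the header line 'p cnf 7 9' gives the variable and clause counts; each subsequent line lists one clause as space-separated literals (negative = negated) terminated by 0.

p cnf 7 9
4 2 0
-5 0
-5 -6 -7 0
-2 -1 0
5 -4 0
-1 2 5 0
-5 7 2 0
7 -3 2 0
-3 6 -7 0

Suppose x4 = True.
From the singleton clause (¬x5), x5 = False.
Now (x5) is unsatisfied and unit — conflict.
So every satisfying assignment has x4 = False.

False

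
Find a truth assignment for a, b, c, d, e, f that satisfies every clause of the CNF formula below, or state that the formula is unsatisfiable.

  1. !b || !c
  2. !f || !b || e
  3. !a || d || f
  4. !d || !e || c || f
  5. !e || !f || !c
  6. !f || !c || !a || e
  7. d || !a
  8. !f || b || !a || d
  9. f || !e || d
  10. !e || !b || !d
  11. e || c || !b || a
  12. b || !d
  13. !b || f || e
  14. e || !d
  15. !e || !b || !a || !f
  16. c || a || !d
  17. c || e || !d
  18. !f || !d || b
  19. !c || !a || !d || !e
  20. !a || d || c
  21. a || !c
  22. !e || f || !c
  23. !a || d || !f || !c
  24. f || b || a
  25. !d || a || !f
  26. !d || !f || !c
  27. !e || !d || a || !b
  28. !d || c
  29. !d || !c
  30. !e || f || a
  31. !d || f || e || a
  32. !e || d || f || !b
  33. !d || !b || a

a=false; b=false; c=false; d=false; e=true; f=true

Try b = false.
Unit clause (!d) forces d = false.
Unit clause (!a) forces a = false.
Unit clause (!c) forces c = false.
Unit clause (f) forces f = true.
Every clause is now satisfied; e is unconstrained.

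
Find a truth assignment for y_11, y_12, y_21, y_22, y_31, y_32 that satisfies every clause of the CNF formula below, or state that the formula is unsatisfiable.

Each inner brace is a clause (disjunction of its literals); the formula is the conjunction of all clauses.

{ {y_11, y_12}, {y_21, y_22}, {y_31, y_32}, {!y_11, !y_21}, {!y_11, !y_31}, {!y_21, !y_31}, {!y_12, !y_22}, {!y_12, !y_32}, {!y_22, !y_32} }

Suppose y_11 = true.
The clause (!y_21) is unit, so y_21 = false.
The clause (y_22) is unit, so y_22 = true.
The clause (!y_31) is unit, so y_31 = false.
The clause (y_32) is unit, so y_32 = true.
Now (!y_32) is unsatisfied and unit — conflict.
So y_11 must be the other value — set y_11 = false.
The clause (y_12) is unit, so y_12 = true.
The clause (!y_22) is unit, so y_22 = false.
The clause (y_21) is unit, so y_21 = true.
The clause (!y_31) is unit, so y_31 = false.
The clause (y_32) is unit, so y_32 = true.
Now (!y_32) is unsatisfied and unit — conflict.
Either choice for y_11 ends in contradiction.

UNSATISFIABLE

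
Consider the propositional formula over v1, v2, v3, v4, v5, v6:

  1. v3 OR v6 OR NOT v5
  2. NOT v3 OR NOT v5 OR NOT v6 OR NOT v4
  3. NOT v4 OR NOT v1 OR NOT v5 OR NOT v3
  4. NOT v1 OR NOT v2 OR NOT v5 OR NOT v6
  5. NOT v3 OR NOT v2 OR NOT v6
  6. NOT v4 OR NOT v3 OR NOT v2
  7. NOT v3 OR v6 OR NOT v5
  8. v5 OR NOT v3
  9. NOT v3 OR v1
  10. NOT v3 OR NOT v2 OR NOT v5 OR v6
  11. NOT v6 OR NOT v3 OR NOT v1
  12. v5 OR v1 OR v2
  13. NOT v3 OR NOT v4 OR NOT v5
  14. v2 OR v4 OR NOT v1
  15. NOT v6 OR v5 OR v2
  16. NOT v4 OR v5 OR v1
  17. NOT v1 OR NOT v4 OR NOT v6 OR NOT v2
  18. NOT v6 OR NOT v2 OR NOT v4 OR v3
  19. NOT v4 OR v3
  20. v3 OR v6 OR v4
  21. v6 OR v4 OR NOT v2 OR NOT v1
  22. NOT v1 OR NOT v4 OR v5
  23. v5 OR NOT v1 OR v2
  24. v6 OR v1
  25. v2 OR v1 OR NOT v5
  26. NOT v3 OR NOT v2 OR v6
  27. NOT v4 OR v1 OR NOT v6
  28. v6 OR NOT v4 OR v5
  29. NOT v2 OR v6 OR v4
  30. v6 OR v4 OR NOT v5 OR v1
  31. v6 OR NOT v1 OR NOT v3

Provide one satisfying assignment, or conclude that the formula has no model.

v1: false; v2: true; v3: false; v4: false; v5: false; v6: true

Case v5 = false:
The clause (NOT v3) is unit, so v3 = false.
The clause (NOT v4) is unit, so v4 = false.
The clause (v6) is unit, so v6 = true.
The clause (v2) is unit, so v2 = true.
No clause remains; v1 is free.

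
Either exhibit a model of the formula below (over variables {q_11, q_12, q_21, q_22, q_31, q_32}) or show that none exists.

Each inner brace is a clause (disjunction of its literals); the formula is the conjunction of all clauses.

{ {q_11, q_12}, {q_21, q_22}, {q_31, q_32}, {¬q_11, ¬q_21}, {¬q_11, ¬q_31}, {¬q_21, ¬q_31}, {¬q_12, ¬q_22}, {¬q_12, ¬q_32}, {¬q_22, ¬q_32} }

Suppose q_11 = True.
Unit clause (¬q_21) forces q_21 = False.
Unit clause (q_22) forces q_22 = True.
Unit clause (¬q_31) forces q_31 = False.
Unit clause (q_32) forces q_32 = True.
That conflicts with the unit clause (¬q_32).
Undo q_11 and try q_11 = False.
Unit clause (q_12) forces q_12 = True.
Unit clause (¬q_22) forces q_22 = False.
Unit clause (q_21) forces q_21 = True.
Unit clause (¬q_31) forces q_31 = False.
Unit clause (q_32) forces q_32 = True.
That conflicts with the unit clause (¬q_32).
Neither q_11 = True nor q_11 = False works.

UNSATISFIABLE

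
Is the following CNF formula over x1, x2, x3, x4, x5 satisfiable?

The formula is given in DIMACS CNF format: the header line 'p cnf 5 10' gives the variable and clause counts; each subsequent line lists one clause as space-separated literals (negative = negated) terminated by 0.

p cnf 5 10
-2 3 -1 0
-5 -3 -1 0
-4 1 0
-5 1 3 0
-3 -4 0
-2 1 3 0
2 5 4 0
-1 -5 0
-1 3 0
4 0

The clause (x4) is unit, so x4 = True.
The clause (x1) is unit, so x1 = True.
The clause (¬x3) is unit, so x3 = False.
That conflicts with the unit clause (x3).
No assignment satisfies every clause.

No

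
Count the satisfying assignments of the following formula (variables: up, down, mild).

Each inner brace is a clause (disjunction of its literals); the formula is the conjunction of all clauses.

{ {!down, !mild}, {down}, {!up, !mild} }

There are 2^3 = 8 truth assignments over (up, down, mild).
Split on down. With down = true, the clauses containing down are satisfied and !down drops from the rest; 2 of the 2^2 = 4 assignments to the other variables satisfy what remains.
With down = false, by the same count on the reduced clause set, 0 assignments work.
(One model: up=F, down=T, mild=F.)
Total: 2 + 0 = 2.

2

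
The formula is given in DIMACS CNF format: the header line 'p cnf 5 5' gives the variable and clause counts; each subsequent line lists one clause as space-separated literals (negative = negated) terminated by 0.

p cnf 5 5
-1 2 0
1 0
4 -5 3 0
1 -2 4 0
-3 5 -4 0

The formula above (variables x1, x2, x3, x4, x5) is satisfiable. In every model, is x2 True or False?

True

Suppose x2 = False.
(¬x1) alone gives x1 = False.
That conflicts with the unit clause (x1).
So every satisfying assignment has x2 = True.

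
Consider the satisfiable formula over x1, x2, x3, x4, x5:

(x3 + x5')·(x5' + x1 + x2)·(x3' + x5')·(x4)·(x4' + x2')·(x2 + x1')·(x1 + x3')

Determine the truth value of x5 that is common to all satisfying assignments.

Suppose x5 = 1.
From the singleton clause (x3), x3 = 1.
That conflicts with the unit clause (x3').
So every satisfying assignment has x5 = False.

False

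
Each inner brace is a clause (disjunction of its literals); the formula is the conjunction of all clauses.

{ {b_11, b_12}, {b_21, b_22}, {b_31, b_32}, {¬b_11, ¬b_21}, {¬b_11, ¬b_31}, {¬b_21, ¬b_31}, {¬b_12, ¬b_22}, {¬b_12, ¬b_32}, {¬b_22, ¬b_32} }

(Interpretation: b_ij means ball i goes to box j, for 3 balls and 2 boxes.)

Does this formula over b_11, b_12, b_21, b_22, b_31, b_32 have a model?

No, unsatisfiable

Suppose b_11 = True.
The clause (¬b_21) is unit, so b_21 = False.
The clause (b_22) is unit, so b_22 = True.
The clause (¬b_31) is unit, so b_31 = False.
The clause (b_32) is unit, so b_32 = True.
Now (¬b_32) is unsatisfied and unit — conflict.
So b_11 must be the other value — set b_11 = False.
The clause (b_12) is unit, so b_12 = True.
The clause (¬b_22) is unit, so b_22 = False.
The clause (b_21) is unit, so b_21 = True.
The clause (¬b_31) is unit, so b_31 = False.
The clause (b_32) is unit, so b_32 = True.
Now (¬b_32) is unsatisfied and unit — conflict.
Either choice for b_11 ends in contradiction.
No assignment satisfies every clause.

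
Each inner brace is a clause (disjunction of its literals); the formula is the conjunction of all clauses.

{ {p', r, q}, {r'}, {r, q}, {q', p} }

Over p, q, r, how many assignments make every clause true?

1

There are 2^3 = 8 truth assignments over (p, q, r).
Split on q. With q = 1, the clauses containing q are satisfied and q' drops from the rest; 1 of the 2^2 = 4 assignments to the other variables satisfy what remains.
With q = 0, by the same count on the reduced clause set, 0 assignments work.
(One model: p=T, q=T, r=F.)
Total: 1 + 0 = 1.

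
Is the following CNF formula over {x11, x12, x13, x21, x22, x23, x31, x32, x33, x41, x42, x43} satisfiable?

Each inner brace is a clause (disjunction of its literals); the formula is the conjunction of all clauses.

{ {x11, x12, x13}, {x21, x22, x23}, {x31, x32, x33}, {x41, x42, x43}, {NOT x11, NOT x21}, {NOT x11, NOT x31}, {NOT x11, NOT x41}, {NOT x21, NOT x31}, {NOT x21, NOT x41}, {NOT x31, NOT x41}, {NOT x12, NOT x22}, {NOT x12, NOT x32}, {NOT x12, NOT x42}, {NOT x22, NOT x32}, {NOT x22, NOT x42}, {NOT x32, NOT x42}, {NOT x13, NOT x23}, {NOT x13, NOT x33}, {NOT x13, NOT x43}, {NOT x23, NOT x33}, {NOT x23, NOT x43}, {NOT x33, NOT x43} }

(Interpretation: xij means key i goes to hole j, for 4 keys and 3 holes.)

Branch on x11: set x11 = false.
Branch on x12: set x12 = true.
The clause (NOT x22) is unit, so x22 = false.
The clause (NOT x32) is unit, so x32 = false.
The clause (NOT x42) is unit, so x42 = false.
Branch on x21: set x21 = true.
The clause (NOT x31) is unit, so x31 = false.
The clause (x33) is unit, so x33 = true.
The clause (NOT x41) is unit, so x41 = false.
The clause (x43) is unit, so x43 = true.
Now (NOT x43) is unsatisfied and unit — conflict.
So x21 must be the other value — set x21 = false.
The clause (x23) is unit, so x23 = true.
The clause (NOT x13) is unit, so x13 = false.
The clause (NOT x33) is unit, so x33 = false.
The clause (x31) is unit, so x31 = true.
The clause (NOT x41) is unit, so x41 = false.
The clause (x43) is unit, so x43 = true.
Now (NOT x43) is unsatisfied and unit — conflict.
Neither x21 = true nor x21 = false works.
So x12 must be the other value — set x12 = false.
The clause (x13) is unit, so x13 = true.
The clause (NOT x23) is unit, so x23 = false.
The clause (NOT x33) is unit, so x33 = false.
The clause (NOT x43) is unit, so x43 = false.
Branch on x21: set x21 = true.
The clause (NOT x31) is unit, so x31 = false.
The clause (x32) is unit, so x32 = true.
The clause (NOT x41) is unit, so x41 = false.
The clause (x42) is unit, so x42 = true.
Now (NOT x42) is unsatisfied and unit — conflict.
So x21 must be the other value — set x21 = false.
The clause (x22) is unit, so x22 = true.
The clause (NOT x32) is unit, so x32 = false.
The clause (x31) is unit, so x31 = true.
The clause (NOT x41) is unit, so x41 = false.
The clause (x42) is unit, so x42 = true.
Now (NOT x42) is unsatisfied and unit — conflict.
Neither x21 = true nor x21 = false works.
Neither x12 = true nor x12 = false works.
So x11 must be the other value — set x11 = true.
The clause (NOT x21) is unit, so x21 = false.
The clause (NOT x31) is unit, so x31 = false.
The clause (NOT x41) is unit, so x41 = false.
Branch on x22: set x22 = true.
The clause (NOT x12) is unit, so x12 = false.
The clause (NOT x32) is unit, so x32 = false.
The clause (x33) is unit, so x33 = true.
The clause (NOT x42) is unit, so x42 = false.
The clause (x43) is unit, so x43 = true.
Now (NOT x43) is unsatisfied and unit — conflict.
So x22 must be the other value — set x22 = false.
The clause (x23) is unit, so x23 = true.
The clause (NOT x13) is unit, so x13 = false.
The clause (NOT x33) is unit, so x33 = false.
The clause (x32) is unit, so x32 = true.
The clause (NOT x12) is unit, so x12 = false.
The clause (NOT x42) is unit, so x42 = false.
The clause (x43) is unit, so x43 = true.
Now (NOT x43) is unsatisfied and unit — conflict.
Neither x22 = true nor x22 = false works.
Neither x11 = true nor x11 = false works.
No assignment satisfies every clause.

Unsatisfiable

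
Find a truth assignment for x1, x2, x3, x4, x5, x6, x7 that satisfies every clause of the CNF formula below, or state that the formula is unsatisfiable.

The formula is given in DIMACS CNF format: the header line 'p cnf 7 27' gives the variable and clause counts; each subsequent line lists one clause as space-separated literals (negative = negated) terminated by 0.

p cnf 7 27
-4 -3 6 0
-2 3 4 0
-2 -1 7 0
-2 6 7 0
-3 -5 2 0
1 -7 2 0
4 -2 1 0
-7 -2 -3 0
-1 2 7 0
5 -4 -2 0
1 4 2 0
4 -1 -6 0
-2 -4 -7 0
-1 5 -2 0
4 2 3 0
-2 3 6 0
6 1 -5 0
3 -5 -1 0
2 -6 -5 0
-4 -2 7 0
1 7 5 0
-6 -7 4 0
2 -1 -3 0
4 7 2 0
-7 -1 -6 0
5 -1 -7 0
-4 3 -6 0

Suppose x4 = False.
Suppose x2 = False.
Unit clause (x1) forces x1 = True.
Unit clause (x7) forces x7 = True.
Unit clause (¬x6) forces x6 = False.
Unit clause (x3) forces x3 = True.
That conflicts with the unit clause (¬x3).
Backtrack on x2: now try x2 = True.
Unit clause (x3) forces x3 = True.
Unit clause (x1) forces x1 = True.
Unit clause (x7) forces x7 = True.
That conflicts with the unit clause (¬x7).
Either choice for x2 ends in contradiction.
Backtrack on x4: now try x4 = True.
Suppose x3 = False.
Unit clause (¬x6) forces x6 = False.
Unit clause (¬x2) forces x2 = False.
Suppose x1 = True.
Unit clause (x7) forces x7 = True.
Unit clause (¬x5) forces x5 = False.
That conflicts with the unit clause (x5).
Backtrack on x1: now try x1 = False.
Unit clause (¬x7) forces x7 = False.
Unit clause (¬x5) forces x5 = False.
That conflicts with the unit clause (x5).
Either choice for x1 ends in contradiction.
Backtrack on x3: now try x3 = True.
Unit clause (x6) forces x6 = True.
Suppose x5 = False.
Unit clause (¬x2) forces x2 = False.
Unit clause (¬x1) forces x1 = False.
Unit clause (¬x7) forces x7 = False.
That conflicts with the unit clause (x7).
Backtrack on x5: now try x5 = True.
Unit clause (x2) forces x2 = True.
Unit clause (¬x7) forces x7 = False.
That conflicts with the unit clause (x7).
Either choice for x5 ends in contradiction.
Either choice for x3 ends in contradiction.
Either choice for x4 ends in contradiction.

UNSATISFIABLE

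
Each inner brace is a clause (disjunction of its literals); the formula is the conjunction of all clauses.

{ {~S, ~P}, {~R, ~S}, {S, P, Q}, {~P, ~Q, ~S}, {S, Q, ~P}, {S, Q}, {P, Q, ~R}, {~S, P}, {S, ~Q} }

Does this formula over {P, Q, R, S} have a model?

Case S = 0:
Unit clause (Q) forces Q = 1.
But (~Q) is also a unit clause — contradiction.
Undo S and try S = 1.
Unit clause (~P) forces P = 0.
But (P) is also a unit clause — contradiction.
Neither S = 1 nor S = 0 works.
No assignment satisfies every clause.

No, unsatisfiable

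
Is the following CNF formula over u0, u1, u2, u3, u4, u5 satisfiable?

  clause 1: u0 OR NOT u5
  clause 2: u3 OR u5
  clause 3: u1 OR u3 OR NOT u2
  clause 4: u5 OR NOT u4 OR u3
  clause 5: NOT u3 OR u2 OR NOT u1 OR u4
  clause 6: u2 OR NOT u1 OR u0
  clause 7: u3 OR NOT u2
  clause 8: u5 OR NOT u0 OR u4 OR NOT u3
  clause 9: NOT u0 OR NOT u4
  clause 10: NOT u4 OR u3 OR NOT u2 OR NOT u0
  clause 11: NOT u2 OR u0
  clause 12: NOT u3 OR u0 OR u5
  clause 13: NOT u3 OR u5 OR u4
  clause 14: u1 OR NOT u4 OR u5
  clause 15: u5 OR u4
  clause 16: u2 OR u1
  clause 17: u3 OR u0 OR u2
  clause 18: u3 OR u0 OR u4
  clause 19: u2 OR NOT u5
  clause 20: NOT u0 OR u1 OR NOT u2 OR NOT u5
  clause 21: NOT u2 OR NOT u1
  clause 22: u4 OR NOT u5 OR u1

Branch on u0: set u0 = true.
From the singleton clause (NOT u4), u4 = false.
From the singleton clause (u5), u5 = true.
From the singleton clause (u2), u2 = true.
From the singleton clause (u3), u3 = true.
From the singleton clause (u1), u1 = true.
But (NOT u1) is also a unit clause — contradiction.
Backtrack on u0: now try u0 = false.
From the singleton clause (NOT u5), u5 = false.
From the singleton clause (u3), u3 = true.
But (NOT u3) is also a unit clause — contradiction.
Neither u0 = true nor u0 = false works.
No assignment satisfies every clause.

No, unsatisfiable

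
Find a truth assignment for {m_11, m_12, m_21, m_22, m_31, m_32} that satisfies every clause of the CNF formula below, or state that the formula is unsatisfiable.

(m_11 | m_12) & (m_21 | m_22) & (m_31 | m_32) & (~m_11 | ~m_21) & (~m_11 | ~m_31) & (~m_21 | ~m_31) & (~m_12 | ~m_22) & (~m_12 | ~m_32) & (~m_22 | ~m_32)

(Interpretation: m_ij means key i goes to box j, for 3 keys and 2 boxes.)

Branch on m_11: set m_11 = 1.
From the singleton clause (~m_21), m_21 = 0.
From the singleton clause (m_22), m_22 = 1.
From the singleton clause (~m_31), m_31 = 0.
From the singleton clause (m_32), m_32 = 1.
But (~m_32) is also a unit clause — contradiction.
That branch fails; take m_11 = 0 instead.
From the singleton clause (m_12), m_12 = 1.
From the singleton clause (~m_22), m_22 = 0.
From the singleton clause (m_21), m_21 = 1.
From the singleton clause (~m_31), m_31 = 0.
From the singleton clause (m_32), m_32 = 1.
But (~m_32) is also a unit clause — contradiction.
Both values of m_11 lead to a conflict.

UNSATISFIABLE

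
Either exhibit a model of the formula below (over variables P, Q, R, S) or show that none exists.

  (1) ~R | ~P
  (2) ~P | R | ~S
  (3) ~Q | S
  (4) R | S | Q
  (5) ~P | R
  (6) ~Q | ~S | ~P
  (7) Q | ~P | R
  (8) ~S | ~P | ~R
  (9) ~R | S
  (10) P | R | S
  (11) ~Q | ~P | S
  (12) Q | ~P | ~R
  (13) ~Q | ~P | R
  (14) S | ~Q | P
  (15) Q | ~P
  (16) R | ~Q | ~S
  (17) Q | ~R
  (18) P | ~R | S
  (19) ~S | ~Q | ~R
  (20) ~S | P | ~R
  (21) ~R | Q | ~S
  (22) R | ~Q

Case R = 0:
Unit clause (~P) forces P = 0.
Unit clause (S) forces S = 1.
Unit clause (~Q) forces Q = 0.
All clauses are satisfied.

P: 0,  Q: 0,  R: 0,  S: 1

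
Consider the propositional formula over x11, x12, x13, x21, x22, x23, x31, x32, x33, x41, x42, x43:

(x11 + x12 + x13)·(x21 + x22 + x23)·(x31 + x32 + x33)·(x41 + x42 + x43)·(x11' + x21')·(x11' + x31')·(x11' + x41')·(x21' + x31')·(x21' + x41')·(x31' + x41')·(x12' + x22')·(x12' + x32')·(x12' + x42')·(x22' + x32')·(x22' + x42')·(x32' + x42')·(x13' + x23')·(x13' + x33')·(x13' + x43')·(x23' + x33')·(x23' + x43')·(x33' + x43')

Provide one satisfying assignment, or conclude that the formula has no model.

Case x11 = 0:
Case x12 = 1:
The clause (x22') is unit, so x22 = 0.
The clause (x32') is unit, so x32 = 0.
The clause (x42') is unit, so x42 = 0.
Case x21 = 1:
The clause (x31') is unit, so x31 = 0.
The clause (x33) is unit, so x33 = 1.
The clause (x41') is unit, so x41 = 0.
The clause (x43) is unit, so x43 = 1.
But (x43') is also a unit clause — contradiction.
So x21 must be the other value — set x21 = 0.
The clause (x23) is unit, so x23 = 1.
The clause (x13') is unit, so x13 = 0.
The clause (x33') is unit, so x33 = 0.
The clause (x31) is unit, so x31 = 1.
The clause (x41') is unit, so x41 = 0.
The clause (x43) is unit, so x43 = 1.
But (x43') is also a unit clause — contradiction.
Neither x21 = 1 nor x21 = 0 works.
So x12 must be the other value — set x12 = 0.
The clause (x13) is unit, so x13 = 1.
The clause (x23') is unit, so x23 = 0.
The clause (x33') is unit, so x33 = 0.
The clause (x43') is unit, so x43 = 0.
Case x21 = 1:
The clause (x31') is unit, so x31 = 0.
The clause (x32) is unit, so x32 = 1.
The clause (x41') is unit, so x41 = 0.
The clause (x42) is unit, so x42 = 1.
But (x42') is also a unit clause — contradiction.
So x21 must be the other value — set x21 = 0.
The clause (x22) is unit, so x22 = 1.
The clause (x32') is unit, so x32 = 0.
The clause (x31) is unit, so x31 = 1.
The clause (x41') is unit, so x41 = 0.
The clause (x42) is unit, so x42 = 1.
But (x42') is also a unit clause — contradiction.
Neither x21 = 1 nor x21 = 0 works.
Neither x12 = 1 nor x12 = 0 works.
So x11 must be the other value — set x11 = 1.
The clause (x21') is unit, so x21 = 0.
The clause (x31') is unit, so x31 = 0.
The clause (x41') is unit, so x41 = 0.
Case x22 = 1:
The clause (x12') is unit, so x12 = 0.
The clause (x32') is unit, so x32 = 0.
The clause (x33) is unit, so x33 = 1.
The clause (x42') is unit, so x42 = 0.
The clause (x43) is unit, so x43 = 1.
But (x43') is also a unit clause — contradiction.
So x22 must be the other value — set x22 = 0.
The clause (x23) is unit, so x23 = 1.
The clause (x13') is unit, so x13 = 0.
The clause (x33') is unit, so x33 = 0.
The clause (x32) is unit, so x32 = 1.
The clause (x12') is unit, so x12 = 0.
The clause (x42') is unit, so x42 = 0.
The clause (x43) is unit, so x43 = 1.
But (x43') is also a unit clause — contradiction.
Neither x22 = 1 nor x22 = 0 works.
Neither x11 = 1 nor x11 = 0 works.

UNSATISFIABLE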